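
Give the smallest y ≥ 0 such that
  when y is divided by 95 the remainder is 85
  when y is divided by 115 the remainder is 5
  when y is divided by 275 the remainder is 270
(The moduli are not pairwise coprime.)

28870

Combine the congruences pairwise.
gcd(95, 115) = 5 and 5 | (5 − 85), so the pair is consistent; merging gives y ≡ 465 (mod 2185), where 2185 = lcm(95, 115).
gcd(2185, 275) = 5 and 5 | (270 − 465), so the pair is consistent; merging gives y ≡ 28870 (mod 120175), where 120175 = lcm(2185, 275).
The solution is unique modulo lcm(95, 115, 275) = 120175.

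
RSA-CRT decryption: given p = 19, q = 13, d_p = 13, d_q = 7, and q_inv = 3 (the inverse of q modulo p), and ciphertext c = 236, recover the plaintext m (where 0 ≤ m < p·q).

m₁ = c^(d_p) mod p: c ≡ 8 (mod 19), and 8^13 mod 19 = 8.
m₂ = c^(d_q) mod q: c ≡ 2 (mod 13), and 2^7 mod 13 = 11.
h = q_inv·(m₁ − m₂) mod p = 3·(8 − 11) mod 19 = 10.
m = m₂ + h·q = 11 + 10·13 = 141.

141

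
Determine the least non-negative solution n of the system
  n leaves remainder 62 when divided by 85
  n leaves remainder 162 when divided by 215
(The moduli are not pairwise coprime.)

gcd(85, 215) = 5 and 5 | (162 − 62), so the pair is consistent; merging gives n ≡ 2527 (mod 3655), where 3655 = lcm(85, 215).
The solution is unique modulo lcm(85, 215) = 3655.

2527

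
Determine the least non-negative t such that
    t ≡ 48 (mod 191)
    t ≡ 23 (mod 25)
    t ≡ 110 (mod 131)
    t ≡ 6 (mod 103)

29065473

The moduli are pairwise coprime; N = 191·25·131·103 = 64429075.
N/191 = 337325; 337325 ≡ 19 (mod 191); 19·181 ≡ 1, so inverse 181.
N/25 = 2577163; 2577163 ≡ 13 (mod 25); 13·2 ≡ 1, so inverse 2.
N/131 = 491825; 491825 ≡ 51 (mod 131); 51·18 ≡ 1, so inverse 18.
N/103 = 625525; 625525 ≡ 6 (mod 103); 6·86 ≡ 1, so inverse 86.
t ≡ 48·337325·181 + 23·2577163·2 + 110·491825·18 + 6·625525·86 = 4345813498.
4345813498 mod 64429075 = 29065473.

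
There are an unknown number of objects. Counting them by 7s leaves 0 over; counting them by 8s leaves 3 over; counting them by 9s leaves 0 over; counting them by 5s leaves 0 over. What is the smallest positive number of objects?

The moduli are pairwise coprime; M = 7·8·9·5 = 2520.
M/7 = 360; 360 ≡ 3 (mod 7); 3·5 ≡ 1, so inverse 5.
M/8 = 315; 315 ≡ 3 (mod 8); 3·3 ≡ 1, so inverse 3.
M/9 = 280; 280 ≡ 1 (mod 9), inverse 1.
M/5 = 504; 504 ≡ 4 (mod 5); 4·4 ≡ 1, so inverse 4.
N ≡ 0·360·5 + 3·315·3 + 0·280·1 + 0·504·4 = 2835.
2835 mod 2520 = 315.

315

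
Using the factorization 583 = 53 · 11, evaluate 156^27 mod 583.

Mod 53: 156 ≡ 50; 50^27 ≡ 3 (mod 53).
Mod 11: 156 ≡ 2; by Fermat, exponent reduces to 27 mod 10 = 7; 2^7 ≡ 7 (mod 11).
Combine by CRT: x ≡ 3 (mod 53), x ≡ 7 (mod 11) ⇒ x ≡ 480 (mod 583).

480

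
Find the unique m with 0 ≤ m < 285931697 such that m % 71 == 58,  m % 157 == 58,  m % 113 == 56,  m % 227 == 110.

Combine the congruences pairwise.
From m ≡ 58 (mod 71) write m = 58 + 71t. Substituting into m ≡ 58 (mod 157) gives 71t ≡ 0 (mod 157), and since 71⁻¹ ≡ 115 (mod 157), t ≡ 0. Hence m ≡ 58 + 71·0 = 58 (mod 11147).
From m ≡ 58 (mod 11147) write m = 58 + 11147t. Substituting into m ≡ 56 (mod 113) gives 11147t ≡ 111 (mod 113), and since 73⁻¹ ≡ 48 (mod 113), t ≡ 17. Hence m ≡ 58 + 11147·17 = 189557 (mod 1259611).
From m ≡ 189557 (mod 1259611) write m = 189557 + 1259611t. Substituting into m ≡ 110 (mod 227) gives 1259611t ≡ 98 (mod 227), and since 215⁻¹ ≡ 208 (mod 227), t ≡ 181. Hence m ≡ 189557 + 1259611·181 = 228179148 (mod 285931697).

228179148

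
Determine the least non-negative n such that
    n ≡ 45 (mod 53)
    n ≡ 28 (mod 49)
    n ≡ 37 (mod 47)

Combine the congruences pairwise.
From n ≡ 45 (mod 53) write n = 45 + 53t. Substituting into n ≡ 28 (mod 49) gives 53t ≡ 32 (mod 49), and since 4⁻¹ ≡ 37 (mod 49), t ≡ 8. Hence n ≡ 45 + 53·8 = 469 (mod 2597).
From n ≡ 469 (mod 2597) write n = 469 + 2597t. Substituting into n ≡ 37 (mod 47) gives 2597t ≡ 38 (mod 47), and since 12⁻¹ ≡ 4 (mod 47), t ≡ 11. Hence n ≡ 469 + 2597·11 = 29036 (mod 122059).

29036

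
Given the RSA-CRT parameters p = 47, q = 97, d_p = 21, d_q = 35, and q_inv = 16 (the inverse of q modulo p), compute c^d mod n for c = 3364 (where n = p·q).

2587

m₁ = c^(d_p) mod p: c ≡ 27 (mod 47), and 27^21 mod 47 = 2.
m₂ = c^(d_q) mod q: c ≡ 66 (mod 97), and 66^35 mod 97 = 65.
h = q_inv·(m₁ − m₂) mod p = 16·(2 − 65) mod 47 = 26.
m = m₂ + h·q = 65 + 26·97 = 2587.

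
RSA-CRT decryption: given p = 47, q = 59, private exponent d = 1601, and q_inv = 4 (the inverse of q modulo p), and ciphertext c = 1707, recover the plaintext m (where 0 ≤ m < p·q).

2630

d_p = d mod (p−1) = 1601 mod 46 = 37; d_q = d mod (q−1) = 35.
m₁ = c^(d_p) mod p: c ≡ 15 (mod 47), and 15^37 mod 47 = 45.
m₂ = c^(d_q) mod q: c ≡ 55 (mod 59), and 55^35 mod 59 = 34.
h = q_inv·(m₁ − m₂) mod p = 4·(45 − 34) mod 47 = 44.
m = m₂ + h·q = 34 + 44·59 = 2630.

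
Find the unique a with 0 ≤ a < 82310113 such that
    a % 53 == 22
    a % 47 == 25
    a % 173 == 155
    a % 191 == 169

60729383

From a ≡ 22 (mod 53) write a = 22 + 53t. Substituting into a ≡ 25 (mod 47) gives 53t ≡ 3 (mod 47), and since 6⁻¹ ≡ 8 (mod 47), t ≡ 24. Hence a ≡ 22 + 53·24 = 1294 (mod 2491).
From a ≡ 1294 (mod 2491) write a = 1294 + 2491t. Substituting into a ≡ 155 (mod 173) gives 2491t ≡ 72 (mod 173), and since 69⁻¹ ≡ 168 (mod 173), t ≡ 159. Hence a ≡ 1294 + 2491·159 = 397363 (mod 430943).
From a ≡ 397363 (mod 430943) write a = 397363 + 430943t. Substituting into a ≡ 169 (mod 191) gives 430943t ≡ 86 (mod 191), and since 47⁻¹ ≡ 126 (mod 191), t ≡ 140. Hence a ≡ 397363 + 430943·140 = 60729383 (mod 82310113).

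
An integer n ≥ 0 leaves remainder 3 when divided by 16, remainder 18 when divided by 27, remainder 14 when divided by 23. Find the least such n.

The moduli are pairwise coprime; M = 16·27·23 = 9936.
M/16 = 621; 621 ≡ 13 (mod 16); 13·5 ≡ 1, so inverse 5.
M/27 = 368; 368 ≡ 17 (mod 27); 17·8 ≡ 1, so inverse 8.
M/23 = 432; 432 ≡ 18 (mod 23); 18·9 ≡ 1, so inverse 9.
n ≡ 3·621·5 + 18·368·8 + 14·432·9 = 116739.
116739 mod 9936 = 7443.

7443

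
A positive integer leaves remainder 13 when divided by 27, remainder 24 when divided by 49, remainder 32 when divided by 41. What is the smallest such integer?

48289

From a ≡ 13 (mod 27) write a = 13 + 27t. Substituting into a ≡ 24 (mod 49) gives 27t ≡ 11 (mod 49), and since 27⁻¹ ≡ 20 (mod 49), t ≡ 24. Hence a ≡ 13 + 27·24 = 661 (mod 1323).
From a ≡ 661 (mod 1323) write a = 661 + 1323t. Substituting into a ≡ 32 (mod 41) gives 1323t ≡ 27 (mod 41), and since 11⁻¹ ≡ 15 (mod 41), t ≡ 36. Hence a ≡ 661 + 1323·36 = 48289 (mod 54243).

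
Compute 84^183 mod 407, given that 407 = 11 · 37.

Mod 11: 84 ≡ 7; by Fermat, exponent reduces to 183 mod 10 = 3; 7^3 ≡ 2 (mod 11).
Mod 37: 84 ≡ 10; by Fermat, exponent reduces to 183 mod 36 = 3; 10^3 ≡ 1 (mod 37).
Combine by CRT: x ≡ 2 (mod 11), x ≡ 1 (mod 37) ⇒ x ≡ 112 (mod 407).

112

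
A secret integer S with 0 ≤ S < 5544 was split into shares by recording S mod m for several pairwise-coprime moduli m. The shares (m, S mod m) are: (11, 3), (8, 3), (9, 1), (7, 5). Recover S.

4051

From S ≡ 3 (mod 11) write S = 3 + 11t. Substituting into S ≡ 3 (mod 8) gives 11t ≡ 0 (mod 8), and since 3⁻¹ ≡ 3 (mod 8), t ≡ 0. Hence S ≡ 3 + 11·0 = 3 (mod 88).
From S ≡ 3 (mod 88) write S = 3 + 88t. Substituting into S ≡ 1 (mod 9) gives 88t ≡ 7 (mod 9), and since 7⁻¹ ≡ 4 (mod 9), t ≡ 1. Hence S ≡ 3 + 88·1 = 91 (mod 792).
From S ≡ 91 (mod 792) write S = 91 + 792t. Substituting into S ≡ 5 (mod 7) gives 792t ≡ 5 (mod 7), and since 1⁻¹ ≡ 1 (mod 7), t ≡ 5. Hence S ≡ 91 + 792·5 = 4051 (mod 5544).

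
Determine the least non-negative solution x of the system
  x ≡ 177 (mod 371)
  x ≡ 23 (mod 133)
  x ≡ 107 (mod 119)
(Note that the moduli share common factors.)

55085

Combine the congruences pairwise.
gcd(371, 133) = 7 and 7 | (23 − 177), so the pair is consistent; merging gives x ≡ 5742 (mod 7049), where 7049 = lcm(371, 133).
gcd(7049, 119) = 7 and 7 | (107 − 5742), so the pair is consistent; merging gives x ≡ 55085 (mod 119833), where 119833 = lcm(7049, 119).
The solution is unique modulo lcm(371, 133, 119) = 119833.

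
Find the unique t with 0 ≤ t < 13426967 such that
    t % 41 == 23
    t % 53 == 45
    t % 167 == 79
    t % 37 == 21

11906177

Combine the congruences pairwise.
From t ≡ 23 (mod 41) write t = 23 + 41s. Substituting into t ≡ 45 (mod 53) gives 41s ≡ 22 (mod 53), and since 41⁻¹ ≡ 22 (mod 53), s ≡ 7. Hence t ≡ 23 + 41·7 = 310 (mod 2173).
From t ≡ 310 (mod 2173) write t = 310 + 2173s. Substituting into t ≡ 79 (mod 167) gives 2173s ≡ 103 (mod 167), and since 2⁻¹ ≡ 84 (mod 167), s ≡ 135. Hence t ≡ 310 + 2173·135 = 293665 (mod 362891).
From t ≡ 293665 (mod 362891) write t = 293665 + 362891s. Substituting into t ≡ 21 (mod 37) gives 362891s ≡ 25 (mod 37), and since 32⁻¹ ≡ 22 (mod 37), s ≡ 32. Hence t ≡ 293665 + 362891·32 = 11906177 (mod 13426967).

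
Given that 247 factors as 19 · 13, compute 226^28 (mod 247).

Mod 19: 226 ≡ 17; by Fermat, exponent reduces to 28 mod 18 = 10; 17^10 ≡ 17 (mod 19).
Mod 13: 226 ≡ 5; by Fermat, exponent reduces to 28 mod 12 = 4; 5^4 ≡ 1 (mod 13).
Combine by CRT: x ≡ 17 (mod 19), x ≡ 1 (mod 13) ⇒ x ≡ 131 (mod 247).

131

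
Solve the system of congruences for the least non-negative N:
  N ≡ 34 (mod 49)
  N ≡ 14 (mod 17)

From N ≡ 34 (mod 49) write N = 34 + 49t. Substituting into N ≡ 14 (mod 17) gives 49t ≡ 14 (mod 17), and since 15⁻¹ ≡ 8 (mod 17), t ≡ 10. Hence N ≡ 34 + 49·10 = 524 (mod 833).

524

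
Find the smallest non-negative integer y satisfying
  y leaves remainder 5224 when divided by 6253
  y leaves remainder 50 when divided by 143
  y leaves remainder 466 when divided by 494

Combine the congruences pairwise.
gcd(6253, 143) = 13 and 13 | (50 − 5224), so the pair is consistent; merging gives y ≡ 55248 (mod 68783), where 68783 = lcm(6253, 143).
gcd(68783, 494) = 13 and 13 | (466 − 55248), so the pair is consistent; merging gives y ≡ 2118738 (mod 2613754), where 2613754 = lcm(68783, 494).
The solution is unique modulo lcm(6253, 143, 494) = 2613754.

2118738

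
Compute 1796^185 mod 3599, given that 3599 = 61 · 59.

Mod 61: 1796 ≡ 27; by Fermat, exponent reduces to 185 mod 60 = 5; 27^5 ≡ 60 (mod 61).
Mod 59: 1796 ≡ 26; by Fermat, exponent reduces to 185 mod 58 = 11; 26^11 ≡ 9 (mod 59).
Combine by CRT: x ≡ 60 (mod 61), x ≡ 9 (mod 59) ⇒ x ≡ 304 (mod 3599).

304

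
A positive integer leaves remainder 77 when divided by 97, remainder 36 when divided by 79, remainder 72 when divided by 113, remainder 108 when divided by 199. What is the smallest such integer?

20066273

The moduli are pairwise coprime; N = 97·79·113·199 = 172317881.
N/97 = 1776473; 1776473 ≡ 15 (mod 97); 15·13 ≡ 1, so inverse 13.
N/79 = 2181239; 2181239 ≡ 49 (mod 79); 49·50 ≡ 1, so inverse 50.
N/113 = 1524937; 1524937 ≡ 2 (mod 113); 2·57 ≡ 1, so inverse 57.
N/199 = 865919; 865919 ≡ 70 (mod 199); 70·145 ≡ 1, so inverse 145.
k ≡ 77·1776473·13 + 36·2181239·50 + 72·1524937·57 + 108·865919·145 = 25523112661.
25523112661 mod 172317881 = 20066273.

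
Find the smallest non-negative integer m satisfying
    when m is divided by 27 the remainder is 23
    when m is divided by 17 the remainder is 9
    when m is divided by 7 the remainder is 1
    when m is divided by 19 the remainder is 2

The moduli are pairwise coprime; N = 27·17·7·19 = 61047.
N/27 = 2261; 2261 ≡ 20 (mod 27); 20·23 ≡ 1, so inverse 23.
N/17 = 3591; 3591 ≡ 4 (mod 17); 4·13 ≡ 1, so inverse 13.
N/7 = 8721; 8721 ≡ 6 (mod 7); 6·6 ≡ 1, so inverse 6.
N/19 = 3213; 3213 ≡ 2 (mod 19); 2·10 ≡ 1, so inverse 10.
m ≡ 23·2261·23 + 9·3591·13 + 1·8721·6 + 2·3213·10 = 1732802.
1732802 mod 61047 = 23486.

23486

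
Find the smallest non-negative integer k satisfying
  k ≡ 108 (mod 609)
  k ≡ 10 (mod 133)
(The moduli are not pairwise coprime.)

gcd(609, 133) = 7 and 7 | (10 − 108), so the pair is consistent; merging gives k ≡ 9852 (mod 11571), where 11571 = lcm(609, 133).
The solution is unique modulo lcm(609, 133) = 11571.

9852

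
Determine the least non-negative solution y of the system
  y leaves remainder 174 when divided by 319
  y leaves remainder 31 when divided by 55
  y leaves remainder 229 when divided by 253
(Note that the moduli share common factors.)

gcd(319, 55) = 11 and 11 | (31 − 174), so the pair is consistent; merging gives y ≡ 1131 (mod 1595), where 1595 = lcm(319, 55).
gcd(1595, 253) = 11 and 11 | (229 − 1131), so the pair is consistent; merging gives y ≡ 13891 (mod 36685), where 36685 = lcm(1595, 253).
The solution is unique modulo lcm(319, 55, 253) = 36685.

13891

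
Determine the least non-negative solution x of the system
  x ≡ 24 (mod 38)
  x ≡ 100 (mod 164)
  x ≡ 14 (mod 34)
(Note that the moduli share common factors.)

gcd(38, 164) = 2 and 2 | (100 − 24), so the pair is consistent; merging gives x ≡ 100 (mod 3116), where 3116 = lcm(38, 164).
gcd(3116, 34) = 2 and 2 | (14 − 100), so the pair is consistent; merging gives x ≡ 31260 (mod 52972), where 52972 = lcm(3116, 34).
The solution is unique modulo lcm(38, 164, 34) = 52972.

31260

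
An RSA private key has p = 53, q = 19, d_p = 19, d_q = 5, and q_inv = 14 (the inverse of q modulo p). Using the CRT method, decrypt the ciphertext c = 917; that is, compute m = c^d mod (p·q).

m₁ = c^(d_p) mod p: c ≡ 16 (mod 53), and 16^19 mod 53 = 13.
m₂ = c^(d_q) mod q: c ≡ 5 (mod 19), and 5^5 mod 19 = 9.
h = q_inv·(m₁ − m₂) mod p = 14·(13 − 9) mod 53 = 3.
m = m₂ + h·q = 9 + 3·19 = 66.

66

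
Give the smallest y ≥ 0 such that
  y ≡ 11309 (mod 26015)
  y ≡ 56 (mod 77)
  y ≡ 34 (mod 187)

1494164

Combine the congruences pairwise.
gcd(26015, 77) = 11 and 11 | (56 − 11309), so the pair is consistent; merging gives y ≡ 37324 (mod 182105), where 182105 = lcm(26015, 77).
gcd(182105, 187) = 11 and 11 | (34 − 37324), so the pair is consistent; merging gives y ≡ 1494164 (mod 3095785), where 3095785 = lcm(182105, 187).
The solution is unique modulo lcm(26015, 77, 187) = 3095785.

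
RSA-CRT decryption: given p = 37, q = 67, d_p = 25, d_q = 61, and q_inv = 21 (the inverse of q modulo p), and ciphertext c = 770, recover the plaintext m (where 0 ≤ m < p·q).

m₁ = c^(d_p) mod p: c ≡ 30 (mod 37), and 30^25 mod 37 = 3.
m₂ = c^(d_q) mod q: c ≡ 33 (mod 67), and 33^61 mod 67 = 35.
h = q_inv·(m₁ − m₂) mod p = 21·(3 − 35) mod 37 = 31.
m = m₂ + h·q = 35 + 31·67 = 2112.

2112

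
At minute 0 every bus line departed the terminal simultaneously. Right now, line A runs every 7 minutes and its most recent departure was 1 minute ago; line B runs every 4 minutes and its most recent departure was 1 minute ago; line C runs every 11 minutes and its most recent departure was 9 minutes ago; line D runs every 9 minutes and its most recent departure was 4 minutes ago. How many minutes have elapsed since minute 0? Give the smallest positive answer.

The moduli are pairwise coprime; N = 7·4·11·9 = 2772.
N/7 = 396; 396 ≡ 4 (mod 7); 4·2 ≡ 1, so inverse 2.
N/4 = 693; 693 ≡ 1 (mod 4), inverse 1.
N/11 = 252; 252 ≡ 10 (mod 11); 10·10 ≡ 1, so inverse 10.
N/9 = 308; 308 ≡ 2 (mod 9); 2·5 ≡ 1, so inverse 5.
t ≡ 1·396·2 + 1·693·1 + 9·252·10 + 4·308·5 = 30325.
30325 mod 2772 = 2605.

2605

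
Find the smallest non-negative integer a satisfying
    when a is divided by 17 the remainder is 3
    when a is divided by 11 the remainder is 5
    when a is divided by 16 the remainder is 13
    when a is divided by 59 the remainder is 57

Combine the congruences pairwise.
From a ≡ 3 (mod 17) write a = 3 + 17t. Substituting into a ≡ 5 (mod 11) gives 17t ≡ 2 (mod 11), and since 6⁻¹ ≡ 2 (mod 11), t ≡ 4. Hence a ≡ 3 + 17·4 = 71 (mod 187).
From a ≡ 71 (mod 187) write a = 71 + 187t. Substituting into a ≡ 13 (mod 16) gives 187t ≡ 6 (mod 16), and since 11⁻¹ ≡ 3 (mod 16), t ≡ 2. Hence a ≡ 71 + 187·2 = 445 (mod 2992).
From a ≡ 445 (mod 2992) write a = 445 + 2992t. Substituting into a ≡ 57 (mod 59) gives 2992t ≡ 25 (mod 59), and since 42⁻¹ ≡ 52 (mod 59), t ≡ 2. Hence a ≡ 445 + 2992·2 = 6429 (mod 176528).

6429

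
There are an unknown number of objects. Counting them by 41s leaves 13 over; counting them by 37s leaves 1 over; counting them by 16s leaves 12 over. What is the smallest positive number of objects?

2924

The moduli are pairwise coprime; M = 41·37·16 = 24272.
M/41 = 592; 592 ≡ 18 (mod 41); 18·16 ≡ 1, so inverse 16.
M/37 = 656; 656 ≡ 27 (mod 37); 27·11 ≡ 1, so inverse 11.
M/16 = 1517; 1517 ≡ 13 (mod 16); 13·5 ≡ 1, so inverse 5.
N ≡ 13·592·16 + 1·656·11 + 12·1517·5 = 221372.
221372 mod 24272 = 2924.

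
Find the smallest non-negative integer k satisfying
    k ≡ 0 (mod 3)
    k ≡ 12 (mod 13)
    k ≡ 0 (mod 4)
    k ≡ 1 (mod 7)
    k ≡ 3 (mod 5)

From k ≡ 0 (mod 3) write k = 0 + 3t. Substituting into k ≡ 12 (mod 13) gives 3t ≡ 12 (mod 13), and since 3⁻¹ ≡ 9 (mod 13), t ≡ 4. Hence k ≡ 0 + 3·4 = 12 (mod 39).
From k ≡ 12 (mod 39) write k = 12 + 39t. Substituting into k ≡ 0 (mod 4) gives 39t ≡ 0 (mod 4), and since 3⁻¹ ≡ 3 (mod 4), t ≡ 0. Hence k ≡ 12 + 39·0 = 12 (mod 156).
From k ≡ 12 (mod 156) write k = 12 + 156t. Substituting into k ≡ 1 (mod 7) gives 156t ≡ 3 (mod 7), and since 2⁻¹ ≡ 4 (mod 7), t ≡ 5. Hence k ≡ 12 + 156·5 = 792 (mod 1092).
From k ≡ 792 (mod 1092) write k = 792 + 1092t. Substituting into k ≡ 3 (mod 5) gives 1092t ≡ 1 (mod 5), and since 2⁻¹ ≡ 3 (mod 5), t ≡ 3. Hence k ≡ 792 + 1092·3 = 4068 (mod 5460).

4068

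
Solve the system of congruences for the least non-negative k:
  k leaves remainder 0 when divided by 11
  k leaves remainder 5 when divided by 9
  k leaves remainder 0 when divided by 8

The moduli are pairwise coprime; N = 11·9·8 = 792.
N/11 = 72; 72 ≡ 6 (mod 11); 6·2 ≡ 1, so inverse 2.
N/9 = 88; 88 ≡ 7 (mod 9); 7·4 ≡ 1, so inverse 4.
N/8 = 99; 99 ≡ 3 (mod 8); 3·3 ≡ 1, so inverse 3.
k ≡ 0·72·2 + 5·88·4 + 0·99·3 = 1760.
1760 mod 792 = 176.

176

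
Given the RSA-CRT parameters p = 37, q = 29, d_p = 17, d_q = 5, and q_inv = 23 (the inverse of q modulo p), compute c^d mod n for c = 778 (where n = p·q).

m₁ = c^(d_p) mod p: c ≡ 1 (mod 37), and 1^17 mod 37 = 1.
m₂ = c^(d_q) mod q: c ≡ 24 (mod 29), and 24^5 mod 29 = 7.
h = q_inv·(m₁ − m₂) mod p = 23·(1 − 7) mod 37 = 10.
m = m₂ + h·q = 7 + 10·29 = 297.

297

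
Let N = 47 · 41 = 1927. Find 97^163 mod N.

Mod 47: 97 ≡ 3; by Fermat, exponent reduces to 163 mod 46 = 25; 3^25 ≡ 9 (mod 47).
Mod 41: 97 ≡ 15; by Fermat, exponent reduces to 163 mod 40 = 3; 15^3 ≡ 13 (mod 41).
Combine by CRT: x ≡ 9 (mod 47), x ≡ 13 (mod 41) ⇒ x ≡ 1325 (mod 1927).

1325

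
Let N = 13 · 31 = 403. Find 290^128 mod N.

81

Mod 13: 290 ≡ 4; by Fermat, exponent reduces to 128 mod 12 = 8; 4^8 ≡ 3 (mod 13).
Mod 31: 290 ≡ 11; by Fermat, exponent reduces to 128 mod 30 = 8; 11^8 ≡ 19 (mod 31).
Combine by CRT: x ≡ 3 (mod 13), x ≡ 19 (mod 31) ⇒ x ≡ 81 (mod 403).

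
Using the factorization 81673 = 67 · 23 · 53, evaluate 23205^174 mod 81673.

Mod 67: 23205 ≡ 23; by Fermat, exponent reduces to 174 mod 66 = 42; 23^42 ≡ 15 (mod 67).
Mod 23: 23205 ≡ 21; by Fermat, exponent reduces to 174 mod 22 = 20; 21^20 ≡ 6 (mod 23).
Mod 53: 23205 ≡ 44; by Fermat, exponent reduces to 174 mod 52 = 18; 44^18 ≡ 46 (mod 53).
Combine by CRT: x ≡ 15 (mod 67), x ≡ 6 (mod 23), x ≡ 46 (mod 53) ⇒ x ≡ 28825 (mod 81673).

28825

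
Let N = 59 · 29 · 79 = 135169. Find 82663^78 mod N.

Mod 59: 82663 ≡ 4; by Fermat, exponent reduces to 78 mod 58 = 20; 4^20 ≡ 17 (mod 59).
Mod 29: 82663 ≡ 13; by Fermat, exponent reduces to 78 mod 28 = 22; 13^22 ≡ 16 (mod 29).
Mod 79: 82663 ≡ 29; since 78 | 78, by Fermat 29^78 ≡ 1 (mod 79).
Combine by CRT: x ≡ 17 (mod 59), x ≡ 16 (mod 29), x ≡ 1 (mod 79) ⇒ x ≡ 92352 (mod 135169).

92352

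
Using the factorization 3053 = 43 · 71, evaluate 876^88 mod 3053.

Mod 43: 876 ≡ 16; by Fermat, exponent reduces to 88 mod 42 = 4; 16^4 ≡ 4 (mod 43).
Mod 71: 876 ≡ 24; by Fermat, exponent reduces to 88 mod 70 = 18; 24^18 ≡ 38 (mod 71).
Combine by CRT: x ≡ 4 (mod 43), x ≡ 38 (mod 71) ⇒ x ≡ 606 (mod 3053).

606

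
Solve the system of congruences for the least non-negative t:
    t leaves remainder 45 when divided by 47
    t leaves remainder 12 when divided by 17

Combine the congruences pairwise.
From t ≡ 45 (mod 47) write t = 45 + 47s. Substituting into t ≡ 12 (mod 17) gives 47s ≡ 1 (mod 17), and since 13⁻¹ ≡ 4 (mod 17), s ≡ 4. Hence t ≡ 45 + 47·4 = 233 (mod 799).

233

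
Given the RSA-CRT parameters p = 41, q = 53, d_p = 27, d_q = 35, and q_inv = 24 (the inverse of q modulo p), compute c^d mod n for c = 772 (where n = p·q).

m₁ = c^(d_p) mod p: c ≡ 34 (mod 41), and 34^27 mod 41 = 17.
m₂ = c^(d_q) mod q: c ≡ 30 (mod 53), and 30^35 mod 53 = 23.
h = q_inv·(m₁ − m₂) mod p = 24·(17 − 23) mod 41 = 20.
m = m₂ + h·q = 23 + 20·53 = 1083.

1083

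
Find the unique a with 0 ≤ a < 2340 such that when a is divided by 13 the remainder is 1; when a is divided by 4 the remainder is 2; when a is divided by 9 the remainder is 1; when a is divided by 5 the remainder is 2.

Combine the congruences pairwise.
From a ≡ 1 (mod 13) write a = 1 + 13t. Substituting into a ≡ 2 (mod 4) gives 13t ≡ 1 (mod 4), and since 1⁻¹ ≡ 1 (mod 4), t ≡ 1. Hence a ≡ 1 + 13·1 = 14 (mod 52).
From a ≡ 14 (mod 52) write a = 14 + 52t. Substituting into a ≡ 1 (mod 9) gives 52t ≡ 5 (mod 9), and since 7⁻¹ ≡ 4 (mod 9), t ≡ 2. Hence a ≡ 14 + 52·2 = 118 (mod 468).
From a ≡ 118 (mod 468) write a = 118 + 468t. Substituting into a ≡ 2 (mod 5) gives 468t ≡ 4 (mod 5), and since 3⁻¹ ≡ 2 (mod 5), t ≡ 3. Hence a ≡ 118 + 468·3 = 1522 (mod 2340).

1522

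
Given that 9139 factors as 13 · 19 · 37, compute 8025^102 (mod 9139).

6670

Mod 13: 8025 ≡ 4; by Fermat, exponent reduces to 102 mod 12 = 6; 4^6 ≡ 1 (mod 13).
Mod 19: 8025 ≡ 7; by Fermat, exponent reduces to 102 mod 18 = 12; 7^12 ≡ 1 (mod 19).
Mod 37: 8025 ≡ 33; by Fermat, exponent reduces to 102 mod 36 = 30; 33^30 ≡ 10 (mod 37).
Combine by CRT: x ≡ 1 (mod 13), x ≡ 1 (mod 19), x ≡ 10 (mod 37) ⇒ x ≡ 6670 (mod 9139).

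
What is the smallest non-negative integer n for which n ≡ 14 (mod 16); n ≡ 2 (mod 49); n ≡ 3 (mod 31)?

11566

From n ≡ 14 (mod 16) write n = 14 + 16t. Substituting into n ≡ 2 (mod 49) gives 16t ≡ 37 (mod 49), and since 16⁻¹ ≡ 46 (mod 49), t ≡ 36. Hence n ≡ 14 + 16·36 = 590 (mod 784).
From n ≡ 590 (mod 784) write n = 590 + 784t. Substituting into n ≡ 3 (mod 31) gives 784t ≡ 2 (mod 31), and since 9⁻¹ ≡ 7 (mod 31), t ≡ 14. Hence n ≡ 590 + 784·14 = 11566 (mod 24304).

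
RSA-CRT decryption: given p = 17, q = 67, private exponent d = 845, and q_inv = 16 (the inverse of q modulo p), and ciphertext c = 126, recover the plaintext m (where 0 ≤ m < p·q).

1094

d_p = d mod (p−1) = 845 mod 16 = 13; d_q = d mod (q−1) = 53.
m₁ = c^(d_p) mod p: c ≡ 7 (mod 17), and 7^13 mod 17 = 6.
m₂ = c^(d_q) mod q: c ≡ 59 (mod 67), and 59^53 mod 67 = 22.
h = q_inv·(m₁ − m₂) mod p = 16·(6 − 22) mod 17 = 16.
m = m₂ + h·q = 22 + 16·67 = 1094.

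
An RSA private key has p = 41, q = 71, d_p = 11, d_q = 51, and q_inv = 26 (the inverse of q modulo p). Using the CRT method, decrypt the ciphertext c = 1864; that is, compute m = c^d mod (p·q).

m₁ = c^(d_p) mod p: c ≡ 19 (mod 41), and 19^11 mod 41 = 34.
m₂ = c^(d_q) mod q: c ≡ 18 (mod 71), and 18^51 mod 71 = 8.
h = q_inv·(m₁ − m₂) mod p = 26·(34 − 8) mod 41 = 20.
m = m₂ + h·q = 8 + 20·71 = 1428.

1428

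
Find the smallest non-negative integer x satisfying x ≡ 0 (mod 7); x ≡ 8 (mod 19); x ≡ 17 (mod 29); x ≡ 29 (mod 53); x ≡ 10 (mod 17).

The moduli are pairwise coprime; N = 7·19·29·53·17 = 3475157.
N/7 = 496451; 496451 ≡ 4 (mod 7); 4·2 ≡ 1, so inverse 2.
N/19 = 182903; 182903 ≡ 9 (mod 19); 9·17 ≡ 1, so inverse 17.
N/29 = 119833; 119833 ≡ 5 (mod 29); 5·6 ≡ 1, so inverse 6.
N/53 = 65569; 65569 ≡ 8 (mod 53); 8·20 ≡ 1, so inverse 20.
N/17 = 204421; 204421 ≡ 13 (mod 17); 13·4 ≡ 1, so inverse 4.
x ≡ 0·496451·2 + 8·182903·17 + 17·119833·6 + 29·65569·20 + 10·204421·4 = 83304634.
83304634 mod 3475157 = 3376023.

3376023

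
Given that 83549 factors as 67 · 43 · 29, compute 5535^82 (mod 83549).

Mod 67: 5535 ≡ 41; by Fermat, exponent reduces to 82 mod 66 = 16; 41^16 ≡ 60 (mod 67).
Mod 43: 5535 ≡ 31; by Fermat, exponent reduces to 82 mod 42 = 40; 31^40 ≡ 23 (mod 43).
Mod 29: 5535 ≡ 25; by Fermat, exponent reduces to 82 mod 28 = 26; 25^26 ≡ 20 (mod 29).
Combine by CRT: x ≡ 60 (mod 67), x ≡ 23 (mod 43), x ≡ 20 (mod 29) ⇒ x ≡ 52655 (mod 83549).

52655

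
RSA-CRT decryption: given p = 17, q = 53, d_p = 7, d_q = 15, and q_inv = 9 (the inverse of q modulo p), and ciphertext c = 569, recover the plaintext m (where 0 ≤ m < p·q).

474

m₁ = c^(d_p) mod p: c ≡ 8 (mod 17), and 8^7 mod 17 = 15.
m₂ = c^(d_q) mod q: c ≡ 39 (mod 53), and 39^15 mod 53 = 50.
h = q_inv·(m₁ − m₂) mod p = 9·(15 − 50) mod 17 = 8.
m = m₂ + h·q = 50 + 8·53 = 474.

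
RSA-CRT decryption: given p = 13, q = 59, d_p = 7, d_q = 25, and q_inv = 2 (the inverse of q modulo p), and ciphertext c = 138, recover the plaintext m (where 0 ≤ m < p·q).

m₁ = c^(d_p) mod p: c ≡ 8 (mod 13), and 8^7 mod 13 = 5.
m₂ = c^(d_q) mod q: c ≡ 20 (mod 59), and 20^25 mod 59 = 22.
h = q_inv·(m₁ − m₂) mod p = 2·(5 − 22) mod 13 = 5.
m = m₂ + h·q = 22 + 5·59 = 317.

317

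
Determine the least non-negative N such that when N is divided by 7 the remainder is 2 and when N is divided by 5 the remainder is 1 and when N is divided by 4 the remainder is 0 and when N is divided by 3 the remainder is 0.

From N ≡ 2 (mod 7) write N = 2 + 7t. Substituting into N ≡ 1 (mod 5) gives 7t ≡ 4 (mod 5), and since 2⁻¹ ≡ 3 (mod 5), t ≡ 2. Hence N ≡ 2 + 7·2 = 16 (mod 35).
From N ≡ 16 (mod 35) write N = 16 + 35t. Substituting into N ≡ 0 (mod 4) gives 35t ≡ 0 (mod 4), and since 3⁻¹ ≡ 3 (mod 4), t ≡ 0. Hence N ≡ 16 + 35·0 = 16 (mod 140).
From N ≡ 16 (mod 140) write N = 16 + 140t. Substituting into N ≡ 0 (mod 3) gives 140t ≡ 2 (mod 3), and since 2⁻¹ ≡ 2 (mod 3), t ≡ 1. Hence N ≡ 16 + 140·1 = 156 (mod 420).

156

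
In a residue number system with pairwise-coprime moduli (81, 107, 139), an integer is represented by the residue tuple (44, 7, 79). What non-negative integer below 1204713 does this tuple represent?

The moduli are pairwise coprime; N = 81·107·139 = 1204713.
N/81 = 14873; 14873 ≡ 50 (mod 81); 50·47 ≡ 1, so inverse 47.
N/107 = 11259; 11259 ≡ 24 (mod 107); 24·58 ≡ 1, so inverse 58.
N/139 = 8667; 8667 ≡ 49 (mod 139); 49·122 ≡ 1, so inverse 122.
x ≡ 44·14873·47 + 7·11259·58 + 79·8667·122 = 118861064.
118861064 mod 1204713 = 799190.

799190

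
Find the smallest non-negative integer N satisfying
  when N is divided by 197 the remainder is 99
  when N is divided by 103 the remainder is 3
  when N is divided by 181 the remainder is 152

The moduli are pairwise coprime; M = 197·103·181 = 3672671.
M/197 = 18643; 18643 ≡ 125 (mod 197); 125·145 ≡ 1, so inverse 145.
M/103 = 35657; 35657 ≡ 19 (mod 103); 19·38 ≡ 1, so inverse 38.
M/181 = 20291; 20291 ≡ 19 (mod 181); 19·162 ≡ 1, so inverse 162.
N ≡ 99·18643·145 + 3·35657·38 + 152·20291·162 = 771330747.
771330747 mod 3672671 = 69837.

69837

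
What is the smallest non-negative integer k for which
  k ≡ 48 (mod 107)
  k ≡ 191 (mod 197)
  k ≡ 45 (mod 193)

2407334

The moduli are pairwise coprime; N = 107·197·193 = 4068247.
N/107 = 38021; 38021 ≡ 36 (mod 107); 36·3 ≡ 1, so inverse 3.
N/197 = 20651; 20651 ≡ 163 (mod 197); 163·168 ≡ 1, so inverse 168.
N/193 = 21079; 21079 ≡ 42 (mod 193); 42·23 ≡ 1, so inverse 23.
k ≡ 48·38021·3 + 191·20651·168 + 45·21079·23 = 689941077.
689941077 mod 4068247 = 2407334.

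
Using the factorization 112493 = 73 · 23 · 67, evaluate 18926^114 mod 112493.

Mod 73: 18926 ≡ 19; by Fermat, exponent reduces to 114 mod 72 = 42; 19^42 ≡ 9 (mod 73).
Mod 23: 18926 ≡ 20; by Fermat, exponent reduces to 114 mod 22 = 4; 20^4 ≡ 12 (mod 23).
Mod 67: 18926 ≡ 32; by Fermat, exponent reduces to 114 mod 66 = 48; 32^48 ≡ 24 (mod 67).
Combine by CRT: x ≡ 9 (mod 73), x ≡ 12 (mod 23), x ≡ 24 (mod 67) ⇒ x ≡ 46656 (mod 112493).

46656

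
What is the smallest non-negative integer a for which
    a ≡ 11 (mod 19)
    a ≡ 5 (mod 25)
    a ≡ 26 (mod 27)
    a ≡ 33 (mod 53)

137780

From a ≡ 11 (mod 19) write a = 11 + 19t. Substituting into a ≡ 5 (mod 25) gives 19t ≡ 19 (mod 25), and since 19⁻¹ ≡ 4 (mod 25), t ≡ 1. Hence a ≡ 11 + 19·1 = 30 (mod 475).
From a ≡ 30 (mod 475) write a = 30 + 475t. Substituting into a ≡ 26 (mod 27) gives 475t ≡ 23 (mod 27), and since 16⁻¹ ≡ 22 (mod 27), t ≡ 20. Hence a ≡ 30 + 475·20 = 9530 (mod 12825).
From a ≡ 9530 (mod 12825) write a = 9530 + 12825t. Substituting into a ≡ 33 (mod 53) gives 12825t ≡ 43 (mod 53), and since 52⁻¹ ≡ 52 (mod 53), t ≡ 10. Hence a ≡ 9530 + 12825·10 = 137780 (mod 679725).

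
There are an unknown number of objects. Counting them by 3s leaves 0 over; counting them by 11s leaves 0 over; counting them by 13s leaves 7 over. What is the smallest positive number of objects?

The moduli are pairwise coprime; M = 3·11·13 = 429.
M/3 = 143; 143 ≡ 2 (mod 3); 2·2 ≡ 1, so inverse 2.
M/11 = 39; 39 ≡ 6 (mod 11); 6·2 ≡ 1, so inverse 2.
M/13 = 33; 33 ≡ 7 (mod 13); 7·2 ≡ 1, so inverse 2.
N ≡ 0·143·2 + 0·39·2 + 7·33·2 = 462.
462 mod 429 = 33.

33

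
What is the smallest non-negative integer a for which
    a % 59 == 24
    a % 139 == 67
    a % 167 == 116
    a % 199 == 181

102514235

The moduli are pairwise coprime; N = 59·139·167·199 = 272543833.
N/59 = 4619387; 4619387 ≡ 41 (mod 59); 41·36 ≡ 1, so inverse 36.
N/139 = 1960747; 1960747 ≡ 13 (mod 139); 13·107 ≡ 1, so inverse 107.
N/167 = 1631999; 1631999 ≡ 75 (mod 167); 75·49 ≡ 1, so inverse 49.
N/199 = 1369567; 1369567 ≡ 49 (mod 199); 49·65 ≡ 1, so inverse 65.
a ≡ 24·4619387·36 + 67·1960747·107 + 116·1631999·49 + 181·1369567·65 = 43436983682.
43436983682 mod 272543833 = 102514235.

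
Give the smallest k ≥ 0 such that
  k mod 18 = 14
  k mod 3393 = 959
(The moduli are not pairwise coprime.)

4352

gcd(18, 3393) = 9 and 9 | (959 − 14), so the pair is consistent; merging gives k ≡ 4352 (mod 6786), where 6786 = lcm(18, 3393).
The solution is unique modulo lcm(18, 3393) = 6786.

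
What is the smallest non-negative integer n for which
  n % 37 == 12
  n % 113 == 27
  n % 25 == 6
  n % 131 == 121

Combine the congruences pairwise.
From n ≡ 12 (mod 37) write n = 12 + 37t. Substituting into n ≡ 27 (mod 113) gives 37t ≡ 15 (mod 113), and since 37⁻¹ ≡ 55 (mod 113), t ≡ 34. Hence n ≡ 12 + 37·34 = 1270 (mod 4181).
From n ≡ 1270 (mod 4181) write n = 1270 + 4181t. Substituting into n ≡ 6 (mod 25) gives 4181t ≡ 11 (mod 25), and since 6⁻¹ ≡ 21 (mod 25), t ≡ 6. Hence n ≡ 1270 + 4181·6 = 26356 (mod 104525).
From n ≡ 26356 (mod 104525) write n = 26356 + 104525t. Substituting into n ≡ 121 (mod 131) gives 104525t ≡ 96 (mod 131), and since 118⁻¹ ≡ 10 (mod 131), t ≡ 43. Hence n ≡ 26356 + 104525·43 = 4520931 (mod 13692775).

4520931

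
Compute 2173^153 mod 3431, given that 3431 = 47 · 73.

2346

Mod 47: 2173 ≡ 11; by Fermat, exponent reduces to 153 mod 46 = 15; 11^15 ≡ 43 (mod 47).
Mod 73: 2173 ≡ 56; by Fermat, exponent reduces to 153 mod 72 = 9; 56^9 ≡ 10 (mod 73).
Combine by CRT: x ≡ 43 (mod 47), x ≡ 10 (mod 73) ⇒ x ≡ 2346 (mod 3431).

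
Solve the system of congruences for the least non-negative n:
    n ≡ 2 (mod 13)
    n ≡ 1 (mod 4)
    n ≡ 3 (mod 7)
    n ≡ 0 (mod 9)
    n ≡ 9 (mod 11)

Combine the congruences pairwise.
From n ≡ 2 (mod 13) write n = 2 + 13t. Substituting into n ≡ 1 (mod 4) gives 13t ≡ 3 (mod 4), and since 1⁻¹ ≡ 1 (mod 4), t ≡ 3. Hence n ≡ 2 + 13·3 = 41 (mod 52).
From n ≡ 41 (mod 52) write n = 41 + 52t. Substituting into n ≡ 3 (mod 7) gives 52t ≡ 4 (mod 7), and since 3⁻¹ ≡ 5 (mod 7), t ≡ 6. Hence n ≡ 41 + 52·6 = 353 (mod 364).
From n ≡ 353 (mod 364) write n = 353 + 364t. Substituting into n ≡ 0 (mod 9) gives 364t ≡ 7 (mod 9), and since 4⁻¹ ≡ 7 (mod 9), t ≡ 4. Hence n ≡ 353 + 364·4 = 1809 (mod 3276).
From n ≡ 1809 (mod 3276) write n = 1809 + 3276t. Substituting into n ≡ 9 (mod 11) gives 3276t ≡ 4 (mod 11), and since 9⁻¹ ≡ 5 (mod 11), t ≡ 9. Hence n ≡ 1809 + 3276·9 = 31293 (mod 36036).

31293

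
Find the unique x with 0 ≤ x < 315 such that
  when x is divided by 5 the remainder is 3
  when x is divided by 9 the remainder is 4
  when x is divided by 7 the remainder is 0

238

Combine the congruences pairwise.
From x ≡ 3 (mod 5) write x = 3 + 5t. Substituting into x ≡ 4 (mod 9) gives 5t ≡ 1 (mod 9), and since 5⁻¹ ≡ 2 (mod 9), t ≡ 2. Hence x ≡ 3 + 5·2 = 13 (mod 45).
From x ≡ 13 (mod 45) write x = 13 + 45t. Substituting into x ≡ 0 (mod 7) gives 45t ≡ 1 (mod 7), and since 3⁻¹ ≡ 5 (mod 7), t ≡ 5. Hence x ≡ 13 + 45·5 = 238 (mod 315).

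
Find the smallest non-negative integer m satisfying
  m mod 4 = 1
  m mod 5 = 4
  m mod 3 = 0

The moduli are pairwise coprime; N = 4·5·3 = 60.
N/4 = 15; 15 ≡ 3 (mod 4); 3·3 ≡ 1, so inverse 3.
N/5 = 12; 12 ≡ 2 (mod 5); 2·3 ≡ 1, so inverse 3.
N/3 = 20; 20 ≡ 2 (mod 3); 2·2 ≡ 1, so inverse 2.
m ≡ 1·15·3 + 4·12·3 + 0·20·2 = 189.
189 mod 60 = 9.

9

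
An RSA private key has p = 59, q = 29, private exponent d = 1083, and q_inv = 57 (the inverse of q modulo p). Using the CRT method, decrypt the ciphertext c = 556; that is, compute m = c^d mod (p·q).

d_p = d mod (p−1) = 1083 mod 58 = 39; d_q = d mod (q−1) = 19.
m₁ = c^(d_p) mod p: c ≡ 25 (mod 59), and 25^39 mod 59 = 16.
m₂ = c^(d_q) mod q: c ≡ 5 (mod 29), and 5^19 mod 29 = 22.
h = q_inv·(m₁ − m₂) mod p = 57·(16 − 22) mod 59 = 12.
m = m₂ + h·q = 22 + 12·29 = 370.

370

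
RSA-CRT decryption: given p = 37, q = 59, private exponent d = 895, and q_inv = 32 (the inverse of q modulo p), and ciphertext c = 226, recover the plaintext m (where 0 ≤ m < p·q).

d_p = d mod (p−1) = 895 mod 36 = 31; d_q = d mod (q−1) = 25.
m₁ = c^(d_p) mod p: c ≡ 4 (mod 37), and 4^31 mod 37 = 3.
m₂ = c^(d_q) mod q: c ≡ 49 (mod 59), and 49^25 mod 59 = 57.
h = q_inv·(m₁ − m₂) mod p = 32·(3 − 57) mod 37 = 11.
m = m₂ + h·q = 57 + 11·59 = 706.

706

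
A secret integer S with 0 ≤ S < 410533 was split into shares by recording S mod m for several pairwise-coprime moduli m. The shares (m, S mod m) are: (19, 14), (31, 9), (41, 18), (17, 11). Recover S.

The moduli are pairwise coprime; N = 19·31·41·17 = 410533.
N/19 = 21607; 21607 ≡ 4 (mod 19); 4·5 ≡ 1, so inverse 5.
N/31 = 13243; 13243 ≡ 6 (mod 31); 6·26 ≡ 1, so inverse 26.
N/41 = 10013; 10013 ≡ 9 (mod 41); 9·32 ≡ 1, so inverse 32.
N/17 = 24149; 24149 ≡ 9 (mod 17); 9·2 ≡ 1, so inverse 2.
S ≡ 14·21607·5 + 9·13243·26 + 18·10013·32 + 11·24149·2 = 10910118.
10910118 mod 410533 = 236260.

236260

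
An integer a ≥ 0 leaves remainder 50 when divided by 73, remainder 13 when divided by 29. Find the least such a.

999

From a ≡ 50 (mod 73) write a = 50 + 73t. Substituting into a ≡ 13 (mod 29) gives 73t ≡ 21 (mod 29), and since 15⁻¹ ≡ 2 (mod 29), t ≡ 13. Hence a ≡ 50 + 73·13 = 999 (mod 2117).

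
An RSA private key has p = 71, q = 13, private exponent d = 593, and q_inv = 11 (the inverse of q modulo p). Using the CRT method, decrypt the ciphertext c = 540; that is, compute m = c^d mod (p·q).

d_p = d mod (p−1) = 593 mod 70 = 33; d_q = d mod (q−1) = 5.
m₁ = c^(d_p) mod p: c ≡ 43 (mod 71), and 43^33 mod 71 = 24.
m₂ = c^(d_q) mod q: c ≡ 7 (mod 13), and 7^5 mod 13 = 11.
h = q_inv·(m₁ − m₂) mod p = 11·(24 − 11) mod 71 = 1.
m = m₂ + h·q = 11 + 1·13 = 24.

24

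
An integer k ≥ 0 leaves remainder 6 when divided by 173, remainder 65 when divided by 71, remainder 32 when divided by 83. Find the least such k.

From k ≡ 6 (mod 173) write k = 6 + 173t. Substituting into k ≡ 65 (mod 71) gives 173t ≡ 59 (mod 71), and since 31⁻¹ ≡ 55 (mod 71), t ≡ 50. Hence k ≡ 6 + 173·50 = 8656 (mod 12283).
From k ≡ 8656 (mod 12283) write k = 8656 + 12283t. Substituting into k ≡ 32 (mod 83) gives 12283t ≡ 8 (mod 83), and since 82⁻¹ ≡ 82 (mod 83), t ≡ 75. Hence k ≡ 8656 + 12283·75 = 929881 (mod 1019489).

929881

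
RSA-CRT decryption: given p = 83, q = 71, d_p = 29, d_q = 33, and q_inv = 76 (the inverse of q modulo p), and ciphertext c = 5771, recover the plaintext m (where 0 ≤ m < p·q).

2373

m₁ = c^(d_p) mod p: c ≡ 44 (mod 83), and 44^29 mod 83 = 49.
m₂ = c^(d_q) mod q: c ≡ 20 (mod 71), and 20^33 mod 71 = 30.
h = q_inv·(m₁ − m₂) mod p = 76·(49 − 30) mod 83 = 33.
m = m₂ + h·q = 30 + 33·71 = 2373.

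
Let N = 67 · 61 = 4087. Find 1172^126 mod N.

Mod 67: 1172 ≡ 33; by Fermat, exponent reduces to 126 mod 66 = 60; 33^60 ≡ 64 (mod 67).
Mod 61: 1172 ≡ 13; by Fermat, exponent reduces to 126 mod 60 = 6; 13^6 ≡ 1 (mod 61).
Combine by CRT: x ≡ 64 (mod 67), x ≡ 1 (mod 61) ⇒ x ≡ 1404 (mod 4087).

1404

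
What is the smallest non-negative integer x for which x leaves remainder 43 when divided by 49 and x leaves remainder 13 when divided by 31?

974

From x ≡ 43 (mod 49) write x = 43 + 49t. Substituting into x ≡ 13 (mod 31) gives 49t ≡ 1 (mod 31), and since 18⁻¹ ≡ 19 (mod 31), t ≡ 19. Hence x ≡ 43 + 49·19 = 974 (mod 1519).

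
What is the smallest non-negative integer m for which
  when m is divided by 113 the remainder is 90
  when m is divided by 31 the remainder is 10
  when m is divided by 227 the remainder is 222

The moduli are pairwise coprime; N = 113·31·227 = 795181.
N/113 = 7037; 7037 ≡ 31 (mod 113); 31·62 ≡ 1, so inverse 62.
N/31 = 25651; 25651 ≡ 14 (mod 31); 14·20 ≡ 1, so inverse 20.
N/227 = 3503; 3503 ≡ 98 (mod 227); 98·183 ≡ 1, so inverse 183.
m ≡ 90·7037·62 + 10·25651·20 + 222·3503·183 = 186709538.
186709538 mod 795181 = 637184.

637184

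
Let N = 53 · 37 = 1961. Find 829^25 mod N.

Mod 53: 829 ≡ 34; 34^25 ≡ 14 (mod 53).
Mod 37: 829 ≡ 15; 15^25 ≡ 2 (mod 37).
Combine by CRT: x ≡ 14 (mod 53), x ≡ 2 (mod 37) ⇒ x ≡ 1445 (mod 1961).

1445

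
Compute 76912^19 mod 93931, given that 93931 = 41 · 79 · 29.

23093

Mod 41: 76912 ≡ 37; 37^19 ≡ 10 (mod 41).
Mod 79: 76912 ≡ 45; 45^19 ≡ 25 (mod 79).
Mod 29: 76912 ≡ 4; 4^19 ≡ 9 (mod 29).
Combine by CRT: x ≡ 10 (mod 41), x ≡ 25 (mod 79), x ≡ 9 (mod 29) ⇒ x ≡ 23093 (mod 93931).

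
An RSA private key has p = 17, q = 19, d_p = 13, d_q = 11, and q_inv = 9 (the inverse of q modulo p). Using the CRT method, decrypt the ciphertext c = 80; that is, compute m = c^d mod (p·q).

320

m₁ = c^(d_p) mod p: c ≡ 12 (mod 17), and 12^13 mod 17 = 14.
m₂ = c^(d_q) mod q: c ≡ 4 (mod 19), and 4^11 mod 19 = 16.
h = q_inv·(m₁ − m₂) mod p = 9·(14 − 16) mod 17 = 16.
m = m₂ + h·q = 16 + 16·19 = 320.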